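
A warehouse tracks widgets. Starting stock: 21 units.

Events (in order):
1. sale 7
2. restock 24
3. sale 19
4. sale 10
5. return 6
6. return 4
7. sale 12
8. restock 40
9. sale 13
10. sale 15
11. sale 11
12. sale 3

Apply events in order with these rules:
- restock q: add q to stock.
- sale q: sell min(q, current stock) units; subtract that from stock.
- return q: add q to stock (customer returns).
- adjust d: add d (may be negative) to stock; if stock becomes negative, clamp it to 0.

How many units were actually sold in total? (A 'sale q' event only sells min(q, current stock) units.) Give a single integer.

Answer: 90

Derivation:
Processing events:
Start: stock = 21
  Event 1 (sale 7): sell min(7,21)=7. stock: 21 - 7 = 14. total_sold = 7
  Event 2 (restock 24): 14 + 24 = 38
  Event 3 (sale 19): sell min(19,38)=19. stock: 38 - 19 = 19. total_sold = 26
  Event 4 (sale 10): sell min(10,19)=10. stock: 19 - 10 = 9. total_sold = 36
  Event 5 (return 6): 9 + 6 = 15
  Event 6 (return 4): 15 + 4 = 19
  Event 7 (sale 12): sell min(12,19)=12. stock: 19 - 12 = 7. total_sold = 48
  Event 8 (restock 40): 7 + 40 = 47
  Event 9 (sale 13): sell min(13,47)=13. stock: 47 - 13 = 34. total_sold = 61
  Event 10 (sale 15): sell min(15,34)=15. stock: 34 - 15 = 19. total_sold = 76
  Event 11 (sale 11): sell min(11,19)=11. stock: 19 - 11 = 8. total_sold = 87
  Event 12 (sale 3): sell min(3,8)=3. stock: 8 - 3 = 5. total_sold = 90
Final: stock = 5, total_sold = 90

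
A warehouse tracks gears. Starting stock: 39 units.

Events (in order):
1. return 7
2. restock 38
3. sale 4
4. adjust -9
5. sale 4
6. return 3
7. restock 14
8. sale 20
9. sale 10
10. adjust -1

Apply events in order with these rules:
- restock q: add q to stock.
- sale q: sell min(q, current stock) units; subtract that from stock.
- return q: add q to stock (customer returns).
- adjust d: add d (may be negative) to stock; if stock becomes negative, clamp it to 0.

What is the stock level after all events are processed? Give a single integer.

Processing events:
Start: stock = 39
  Event 1 (return 7): 39 + 7 = 46
  Event 2 (restock 38): 46 + 38 = 84
  Event 3 (sale 4): sell min(4,84)=4. stock: 84 - 4 = 80. total_sold = 4
  Event 4 (adjust -9): 80 + -9 = 71
  Event 5 (sale 4): sell min(4,71)=4. stock: 71 - 4 = 67. total_sold = 8
  Event 6 (return 3): 67 + 3 = 70
  Event 7 (restock 14): 70 + 14 = 84
  Event 8 (sale 20): sell min(20,84)=20. stock: 84 - 20 = 64. total_sold = 28
  Event 9 (sale 10): sell min(10,64)=10. stock: 64 - 10 = 54. total_sold = 38
  Event 10 (adjust -1): 54 + -1 = 53
Final: stock = 53, total_sold = 38

Answer: 53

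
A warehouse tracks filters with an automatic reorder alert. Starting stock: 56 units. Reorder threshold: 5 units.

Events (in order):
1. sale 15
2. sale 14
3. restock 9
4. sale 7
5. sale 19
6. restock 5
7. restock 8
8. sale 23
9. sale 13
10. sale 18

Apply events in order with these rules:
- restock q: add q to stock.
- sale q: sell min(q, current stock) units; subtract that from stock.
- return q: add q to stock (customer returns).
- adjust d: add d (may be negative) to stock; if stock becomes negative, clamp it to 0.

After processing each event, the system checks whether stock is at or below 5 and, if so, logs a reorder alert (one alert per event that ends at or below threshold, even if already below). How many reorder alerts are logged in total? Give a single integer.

Answer: 3

Derivation:
Processing events:
Start: stock = 56
  Event 1 (sale 15): sell min(15,56)=15. stock: 56 - 15 = 41. total_sold = 15
  Event 2 (sale 14): sell min(14,41)=14. stock: 41 - 14 = 27. total_sold = 29
  Event 3 (restock 9): 27 + 9 = 36
  Event 4 (sale 7): sell min(7,36)=7. stock: 36 - 7 = 29. total_sold = 36
  Event 5 (sale 19): sell min(19,29)=19. stock: 29 - 19 = 10. total_sold = 55
  Event 6 (restock 5): 10 + 5 = 15
  Event 7 (restock 8): 15 + 8 = 23
  Event 8 (sale 23): sell min(23,23)=23. stock: 23 - 23 = 0. total_sold = 78
  Event 9 (sale 13): sell min(13,0)=0. stock: 0 - 0 = 0. total_sold = 78
  Event 10 (sale 18): sell min(18,0)=0. stock: 0 - 0 = 0. total_sold = 78
Final: stock = 0, total_sold = 78

Checking against threshold 5:
  After event 1: stock=41 > 5
  After event 2: stock=27 > 5
  After event 3: stock=36 > 5
  After event 4: stock=29 > 5
  After event 5: stock=10 > 5
  After event 6: stock=15 > 5
  After event 7: stock=23 > 5
  After event 8: stock=0 <= 5 -> ALERT
  After event 9: stock=0 <= 5 -> ALERT
  After event 10: stock=0 <= 5 -> ALERT
Alert events: [8, 9, 10]. Count = 3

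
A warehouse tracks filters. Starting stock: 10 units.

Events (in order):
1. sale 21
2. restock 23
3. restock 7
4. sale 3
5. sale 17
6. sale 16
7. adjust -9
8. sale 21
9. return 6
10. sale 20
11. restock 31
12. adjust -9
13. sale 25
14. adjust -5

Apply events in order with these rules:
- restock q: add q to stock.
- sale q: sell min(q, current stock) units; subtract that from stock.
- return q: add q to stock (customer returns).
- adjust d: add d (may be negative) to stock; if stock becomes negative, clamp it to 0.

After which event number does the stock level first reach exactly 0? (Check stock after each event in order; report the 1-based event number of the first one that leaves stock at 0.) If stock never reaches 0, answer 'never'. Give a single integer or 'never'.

Processing events:
Start: stock = 10
  Event 1 (sale 21): sell min(21,10)=10. stock: 10 - 10 = 0. total_sold = 10
  Event 2 (restock 23): 0 + 23 = 23
  Event 3 (restock 7): 23 + 7 = 30
  Event 4 (sale 3): sell min(3,30)=3. stock: 30 - 3 = 27. total_sold = 13
  Event 5 (sale 17): sell min(17,27)=17. stock: 27 - 17 = 10. total_sold = 30
  Event 6 (sale 16): sell min(16,10)=10. stock: 10 - 10 = 0. total_sold = 40
  Event 7 (adjust -9): 0 + -9 = 0 (clamped to 0)
  Event 8 (sale 21): sell min(21,0)=0. stock: 0 - 0 = 0. total_sold = 40
  Event 9 (return 6): 0 + 6 = 6
  Event 10 (sale 20): sell min(20,6)=6. stock: 6 - 6 = 0. total_sold = 46
  Event 11 (restock 31): 0 + 31 = 31
  Event 12 (adjust -9): 31 + -9 = 22
  Event 13 (sale 25): sell min(25,22)=22. stock: 22 - 22 = 0. total_sold = 68
  Event 14 (adjust -5): 0 + -5 = 0 (clamped to 0)
Final: stock = 0, total_sold = 68

First zero at event 1.

Answer: 1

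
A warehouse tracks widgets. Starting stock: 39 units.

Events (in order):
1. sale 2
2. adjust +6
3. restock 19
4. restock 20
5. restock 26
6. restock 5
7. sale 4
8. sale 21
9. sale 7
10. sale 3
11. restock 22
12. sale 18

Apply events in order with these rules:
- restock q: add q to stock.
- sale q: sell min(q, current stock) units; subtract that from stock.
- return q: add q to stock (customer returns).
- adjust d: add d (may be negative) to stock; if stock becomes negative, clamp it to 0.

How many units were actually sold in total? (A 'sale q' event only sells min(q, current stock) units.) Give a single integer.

Processing events:
Start: stock = 39
  Event 1 (sale 2): sell min(2,39)=2. stock: 39 - 2 = 37. total_sold = 2
  Event 2 (adjust +6): 37 + 6 = 43
  Event 3 (restock 19): 43 + 19 = 62
  Event 4 (restock 20): 62 + 20 = 82
  Event 5 (restock 26): 82 + 26 = 108
  Event 6 (restock 5): 108 + 5 = 113
  Event 7 (sale 4): sell min(4,113)=4. stock: 113 - 4 = 109. total_sold = 6
  Event 8 (sale 21): sell min(21,109)=21. stock: 109 - 21 = 88. total_sold = 27
  Event 9 (sale 7): sell min(7,88)=7. stock: 88 - 7 = 81. total_sold = 34
  Event 10 (sale 3): sell min(3,81)=3. stock: 81 - 3 = 78. total_sold = 37
  Event 11 (restock 22): 78 + 22 = 100
  Event 12 (sale 18): sell min(18,100)=18. stock: 100 - 18 = 82. total_sold = 55
Final: stock = 82, total_sold = 55

Answer: 55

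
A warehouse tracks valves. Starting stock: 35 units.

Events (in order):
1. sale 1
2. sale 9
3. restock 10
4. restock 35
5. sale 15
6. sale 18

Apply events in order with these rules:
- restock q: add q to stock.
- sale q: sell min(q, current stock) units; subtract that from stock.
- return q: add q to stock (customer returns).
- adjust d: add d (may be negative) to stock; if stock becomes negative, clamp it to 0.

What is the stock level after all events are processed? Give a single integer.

Answer: 37

Derivation:
Processing events:
Start: stock = 35
  Event 1 (sale 1): sell min(1,35)=1. stock: 35 - 1 = 34. total_sold = 1
  Event 2 (sale 9): sell min(9,34)=9. stock: 34 - 9 = 25. total_sold = 10
  Event 3 (restock 10): 25 + 10 = 35
  Event 4 (restock 35): 35 + 35 = 70
  Event 5 (sale 15): sell min(15,70)=15. stock: 70 - 15 = 55. total_sold = 25
  Event 6 (sale 18): sell min(18,55)=18. stock: 55 - 18 = 37. total_sold = 43
Final: stock = 37, total_sold = 43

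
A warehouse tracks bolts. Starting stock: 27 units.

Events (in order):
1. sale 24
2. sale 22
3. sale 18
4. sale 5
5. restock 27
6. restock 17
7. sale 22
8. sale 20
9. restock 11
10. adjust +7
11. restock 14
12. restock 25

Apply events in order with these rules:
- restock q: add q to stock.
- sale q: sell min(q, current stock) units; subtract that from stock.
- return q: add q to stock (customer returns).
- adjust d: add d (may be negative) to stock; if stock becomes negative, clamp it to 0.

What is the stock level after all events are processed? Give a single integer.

Answer: 59

Derivation:
Processing events:
Start: stock = 27
  Event 1 (sale 24): sell min(24,27)=24. stock: 27 - 24 = 3. total_sold = 24
  Event 2 (sale 22): sell min(22,3)=3. stock: 3 - 3 = 0. total_sold = 27
  Event 3 (sale 18): sell min(18,0)=0. stock: 0 - 0 = 0. total_sold = 27
  Event 4 (sale 5): sell min(5,0)=0. stock: 0 - 0 = 0. total_sold = 27
  Event 5 (restock 27): 0 + 27 = 27
  Event 6 (restock 17): 27 + 17 = 44
  Event 7 (sale 22): sell min(22,44)=22. stock: 44 - 22 = 22. total_sold = 49
  Event 8 (sale 20): sell min(20,22)=20. stock: 22 - 20 = 2. total_sold = 69
  Event 9 (restock 11): 2 + 11 = 13
  Event 10 (adjust +7): 13 + 7 = 20
  Event 11 (restock 14): 20 + 14 = 34
  Event 12 (restock 25): 34 + 25 = 59
Final: stock = 59, total_sold = 69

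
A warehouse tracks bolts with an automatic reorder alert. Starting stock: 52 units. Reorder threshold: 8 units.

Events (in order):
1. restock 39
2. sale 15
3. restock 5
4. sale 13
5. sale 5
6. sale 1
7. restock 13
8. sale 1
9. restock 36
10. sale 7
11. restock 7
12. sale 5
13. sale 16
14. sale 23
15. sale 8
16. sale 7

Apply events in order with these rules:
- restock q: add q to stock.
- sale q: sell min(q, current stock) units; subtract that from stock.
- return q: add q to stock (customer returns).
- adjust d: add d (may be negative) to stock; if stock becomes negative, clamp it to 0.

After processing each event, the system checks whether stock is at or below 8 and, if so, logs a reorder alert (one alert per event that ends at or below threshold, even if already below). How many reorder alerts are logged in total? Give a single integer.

Answer: 0

Derivation:
Processing events:
Start: stock = 52
  Event 1 (restock 39): 52 + 39 = 91
  Event 2 (sale 15): sell min(15,91)=15. stock: 91 - 15 = 76. total_sold = 15
  Event 3 (restock 5): 76 + 5 = 81
  Event 4 (sale 13): sell min(13,81)=13. stock: 81 - 13 = 68. total_sold = 28
  Event 5 (sale 5): sell min(5,68)=5. stock: 68 - 5 = 63. total_sold = 33
  Event 6 (sale 1): sell min(1,63)=1. stock: 63 - 1 = 62. total_sold = 34
  Event 7 (restock 13): 62 + 13 = 75
  Event 8 (sale 1): sell min(1,75)=1. stock: 75 - 1 = 74. total_sold = 35
  Event 9 (restock 36): 74 + 36 = 110
  Event 10 (sale 7): sell min(7,110)=7. stock: 110 - 7 = 103. total_sold = 42
  Event 11 (restock 7): 103 + 7 = 110
  Event 12 (sale 5): sell min(5,110)=5. stock: 110 - 5 = 105. total_sold = 47
  Event 13 (sale 16): sell min(16,105)=16. stock: 105 - 16 = 89. total_sold = 63
  Event 14 (sale 23): sell min(23,89)=23. stock: 89 - 23 = 66. total_sold = 86
  Event 15 (sale 8): sell min(8,66)=8. stock: 66 - 8 = 58. total_sold = 94
  Event 16 (sale 7): sell min(7,58)=7. stock: 58 - 7 = 51. total_sold = 101
Final: stock = 51, total_sold = 101

Checking against threshold 8:
  After event 1: stock=91 > 8
  After event 2: stock=76 > 8
  After event 3: stock=81 > 8
  After event 4: stock=68 > 8
  After event 5: stock=63 > 8
  After event 6: stock=62 > 8
  After event 7: stock=75 > 8
  After event 8: stock=74 > 8
  After event 9: stock=110 > 8
  After event 10: stock=103 > 8
  After event 11: stock=110 > 8
  After event 12: stock=105 > 8
  After event 13: stock=89 > 8
  After event 14: stock=66 > 8
  After event 15: stock=58 > 8
  After event 16: stock=51 > 8
Alert events: []. Count = 0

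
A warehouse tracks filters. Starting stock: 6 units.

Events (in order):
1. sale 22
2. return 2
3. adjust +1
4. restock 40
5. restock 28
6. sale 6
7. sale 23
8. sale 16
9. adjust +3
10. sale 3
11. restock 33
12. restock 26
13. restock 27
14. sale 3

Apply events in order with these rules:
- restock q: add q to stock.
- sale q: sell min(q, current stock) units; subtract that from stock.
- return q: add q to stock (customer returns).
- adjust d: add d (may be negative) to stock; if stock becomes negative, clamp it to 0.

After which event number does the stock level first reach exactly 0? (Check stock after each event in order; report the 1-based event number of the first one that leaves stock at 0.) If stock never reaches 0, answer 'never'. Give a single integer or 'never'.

Answer: 1

Derivation:
Processing events:
Start: stock = 6
  Event 1 (sale 22): sell min(22,6)=6. stock: 6 - 6 = 0. total_sold = 6
  Event 2 (return 2): 0 + 2 = 2
  Event 3 (adjust +1): 2 + 1 = 3
  Event 4 (restock 40): 3 + 40 = 43
  Event 5 (restock 28): 43 + 28 = 71
  Event 6 (sale 6): sell min(6,71)=6. stock: 71 - 6 = 65. total_sold = 12
  Event 7 (sale 23): sell min(23,65)=23. stock: 65 - 23 = 42. total_sold = 35
  Event 8 (sale 16): sell min(16,42)=16. stock: 42 - 16 = 26. total_sold = 51
  Event 9 (adjust +3): 26 + 3 = 29
  Event 10 (sale 3): sell min(3,29)=3. stock: 29 - 3 = 26. total_sold = 54
  Event 11 (restock 33): 26 + 33 = 59
  Event 12 (restock 26): 59 + 26 = 85
  Event 13 (restock 27): 85 + 27 = 112
  Event 14 (sale 3): sell min(3,112)=3. stock: 112 - 3 = 109. total_sold = 57
Final: stock = 109, total_sold = 57

First zero at event 1.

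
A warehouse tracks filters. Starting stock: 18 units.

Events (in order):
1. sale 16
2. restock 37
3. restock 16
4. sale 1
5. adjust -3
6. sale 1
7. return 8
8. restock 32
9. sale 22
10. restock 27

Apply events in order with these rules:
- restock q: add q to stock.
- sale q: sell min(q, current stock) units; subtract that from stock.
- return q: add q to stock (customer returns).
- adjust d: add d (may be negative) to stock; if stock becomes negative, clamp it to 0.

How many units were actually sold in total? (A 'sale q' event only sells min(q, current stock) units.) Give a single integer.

Answer: 40

Derivation:
Processing events:
Start: stock = 18
  Event 1 (sale 16): sell min(16,18)=16. stock: 18 - 16 = 2. total_sold = 16
  Event 2 (restock 37): 2 + 37 = 39
  Event 3 (restock 16): 39 + 16 = 55
  Event 4 (sale 1): sell min(1,55)=1. stock: 55 - 1 = 54. total_sold = 17
  Event 5 (adjust -3): 54 + -3 = 51
  Event 6 (sale 1): sell min(1,51)=1. stock: 51 - 1 = 50. total_sold = 18
  Event 7 (return 8): 50 + 8 = 58
  Event 8 (restock 32): 58 + 32 = 90
  Event 9 (sale 22): sell min(22,90)=22. stock: 90 - 22 = 68. total_sold = 40
  Event 10 (restock 27): 68 + 27 = 95
Final: stock = 95, total_sold = 40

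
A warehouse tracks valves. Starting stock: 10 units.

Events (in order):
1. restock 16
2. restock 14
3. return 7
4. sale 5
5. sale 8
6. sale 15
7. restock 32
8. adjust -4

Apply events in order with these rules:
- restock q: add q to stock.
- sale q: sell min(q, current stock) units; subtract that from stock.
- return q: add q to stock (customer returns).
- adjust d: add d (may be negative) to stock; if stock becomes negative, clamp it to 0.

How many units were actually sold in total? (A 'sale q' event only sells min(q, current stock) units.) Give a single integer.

Answer: 28

Derivation:
Processing events:
Start: stock = 10
  Event 1 (restock 16): 10 + 16 = 26
  Event 2 (restock 14): 26 + 14 = 40
  Event 3 (return 7): 40 + 7 = 47
  Event 4 (sale 5): sell min(5,47)=5. stock: 47 - 5 = 42. total_sold = 5
  Event 5 (sale 8): sell min(8,42)=8. stock: 42 - 8 = 34. total_sold = 13
  Event 6 (sale 15): sell min(15,34)=15. stock: 34 - 15 = 19. total_sold = 28
  Event 7 (restock 32): 19 + 32 = 51
  Event 8 (adjust -4): 51 + -4 = 47
Final: stock = 47, total_sold = 28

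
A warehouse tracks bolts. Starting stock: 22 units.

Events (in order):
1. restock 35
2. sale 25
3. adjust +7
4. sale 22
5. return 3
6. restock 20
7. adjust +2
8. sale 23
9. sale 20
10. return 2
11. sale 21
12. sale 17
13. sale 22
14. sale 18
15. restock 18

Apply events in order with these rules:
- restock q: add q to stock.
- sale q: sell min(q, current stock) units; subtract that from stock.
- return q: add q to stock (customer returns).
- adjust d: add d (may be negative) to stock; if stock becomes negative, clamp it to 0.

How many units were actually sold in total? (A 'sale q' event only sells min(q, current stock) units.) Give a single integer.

Processing events:
Start: stock = 22
  Event 1 (restock 35): 22 + 35 = 57
  Event 2 (sale 25): sell min(25,57)=25. stock: 57 - 25 = 32. total_sold = 25
  Event 3 (adjust +7): 32 + 7 = 39
  Event 4 (sale 22): sell min(22,39)=22. stock: 39 - 22 = 17. total_sold = 47
  Event 5 (return 3): 17 + 3 = 20
  Event 6 (restock 20): 20 + 20 = 40
  Event 7 (adjust +2): 40 + 2 = 42
  Event 8 (sale 23): sell min(23,42)=23. stock: 42 - 23 = 19. total_sold = 70
  Event 9 (sale 20): sell min(20,19)=19. stock: 19 - 19 = 0. total_sold = 89
  Event 10 (return 2): 0 + 2 = 2
  Event 11 (sale 21): sell min(21,2)=2. stock: 2 - 2 = 0. total_sold = 91
  Event 12 (sale 17): sell min(17,0)=0. stock: 0 - 0 = 0. total_sold = 91
  Event 13 (sale 22): sell min(22,0)=0. stock: 0 - 0 = 0. total_sold = 91
  Event 14 (sale 18): sell min(18,0)=0. stock: 0 - 0 = 0. total_sold = 91
  Event 15 (restock 18): 0 + 18 = 18
Final: stock = 18, total_sold = 91

Answer: 91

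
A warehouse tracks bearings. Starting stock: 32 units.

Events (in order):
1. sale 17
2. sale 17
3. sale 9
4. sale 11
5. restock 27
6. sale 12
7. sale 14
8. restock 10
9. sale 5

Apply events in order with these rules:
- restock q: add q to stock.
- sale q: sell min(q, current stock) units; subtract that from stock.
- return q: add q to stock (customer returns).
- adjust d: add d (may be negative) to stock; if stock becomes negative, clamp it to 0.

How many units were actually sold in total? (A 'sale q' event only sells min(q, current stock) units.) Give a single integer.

Processing events:
Start: stock = 32
  Event 1 (sale 17): sell min(17,32)=17. stock: 32 - 17 = 15. total_sold = 17
  Event 2 (sale 17): sell min(17,15)=15. stock: 15 - 15 = 0. total_sold = 32
  Event 3 (sale 9): sell min(9,0)=0. stock: 0 - 0 = 0. total_sold = 32
  Event 4 (sale 11): sell min(11,0)=0. stock: 0 - 0 = 0. total_sold = 32
  Event 5 (restock 27): 0 + 27 = 27
  Event 6 (sale 12): sell min(12,27)=12. stock: 27 - 12 = 15. total_sold = 44
  Event 7 (sale 14): sell min(14,15)=14. stock: 15 - 14 = 1. total_sold = 58
  Event 8 (restock 10): 1 + 10 = 11
  Event 9 (sale 5): sell min(5,11)=5. stock: 11 - 5 = 6. total_sold = 63
Final: stock = 6, total_sold = 63

Answer: 63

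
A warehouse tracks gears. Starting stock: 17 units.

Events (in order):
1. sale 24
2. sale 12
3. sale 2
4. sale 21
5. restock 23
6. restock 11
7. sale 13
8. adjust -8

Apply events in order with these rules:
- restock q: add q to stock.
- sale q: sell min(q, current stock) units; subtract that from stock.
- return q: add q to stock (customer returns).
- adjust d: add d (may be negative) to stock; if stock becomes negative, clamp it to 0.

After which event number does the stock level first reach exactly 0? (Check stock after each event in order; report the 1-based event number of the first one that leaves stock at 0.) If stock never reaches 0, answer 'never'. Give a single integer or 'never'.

Answer: 1

Derivation:
Processing events:
Start: stock = 17
  Event 1 (sale 24): sell min(24,17)=17. stock: 17 - 17 = 0. total_sold = 17
  Event 2 (sale 12): sell min(12,0)=0. stock: 0 - 0 = 0. total_sold = 17
  Event 3 (sale 2): sell min(2,0)=0. stock: 0 - 0 = 0. total_sold = 17
  Event 4 (sale 21): sell min(21,0)=0. stock: 0 - 0 = 0. total_sold = 17
  Event 5 (restock 23): 0 + 23 = 23
  Event 6 (restock 11): 23 + 11 = 34
  Event 7 (sale 13): sell min(13,34)=13. stock: 34 - 13 = 21. total_sold = 30
  Event 8 (adjust -8): 21 + -8 = 13
Final: stock = 13, total_sold = 30

First zero at event 1.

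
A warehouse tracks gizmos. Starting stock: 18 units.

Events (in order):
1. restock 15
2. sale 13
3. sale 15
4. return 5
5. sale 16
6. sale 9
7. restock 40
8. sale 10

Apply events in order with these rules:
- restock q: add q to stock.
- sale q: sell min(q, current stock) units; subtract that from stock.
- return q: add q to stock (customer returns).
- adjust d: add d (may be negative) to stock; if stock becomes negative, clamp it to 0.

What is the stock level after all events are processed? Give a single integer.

Processing events:
Start: stock = 18
  Event 1 (restock 15): 18 + 15 = 33
  Event 2 (sale 13): sell min(13,33)=13. stock: 33 - 13 = 20. total_sold = 13
  Event 3 (sale 15): sell min(15,20)=15. stock: 20 - 15 = 5. total_sold = 28
  Event 4 (return 5): 5 + 5 = 10
  Event 5 (sale 16): sell min(16,10)=10. stock: 10 - 10 = 0. total_sold = 38
  Event 6 (sale 9): sell min(9,0)=0. stock: 0 - 0 = 0. total_sold = 38
  Event 7 (restock 40): 0 + 40 = 40
  Event 8 (sale 10): sell min(10,40)=10. stock: 40 - 10 = 30. total_sold = 48
Final: stock = 30, total_sold = 48

Answer: 30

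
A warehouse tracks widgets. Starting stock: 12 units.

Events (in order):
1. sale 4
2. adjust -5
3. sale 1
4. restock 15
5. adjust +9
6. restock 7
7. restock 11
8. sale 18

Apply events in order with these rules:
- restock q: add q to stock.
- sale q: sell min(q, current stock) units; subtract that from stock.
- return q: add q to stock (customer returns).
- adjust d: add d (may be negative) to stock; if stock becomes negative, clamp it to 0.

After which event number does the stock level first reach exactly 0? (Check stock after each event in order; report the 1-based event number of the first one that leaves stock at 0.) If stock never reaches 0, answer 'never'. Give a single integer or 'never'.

Processing events:
Start: stock = 12
  Event 1 (sale 4): sell min(4,12)=4. stock: 12 - 4 = 8. total_sold = 4
  Event 2 (adjust -5): 8 + -5 = 3
  Event 3 (sale 1): sell min(1,3)=1. stock: 3 - 1 = 2. total_sold = 5
  Event 4 (restock 15): 2 + 15 = 17
  Event 5 (adjust +9): 17 + 9 = 26
  Event 6 (restock 7): 26 + 7 = 33
  Event 7 (restock 11): 33 + 11 = 44
  Event 8 (sale 18): sell min(18,44)=18. stock: 44 - 18 = 26. total_sold = 23
Final: stock = 26, total_sold = 23

Stock never reaches 0.

Answer: never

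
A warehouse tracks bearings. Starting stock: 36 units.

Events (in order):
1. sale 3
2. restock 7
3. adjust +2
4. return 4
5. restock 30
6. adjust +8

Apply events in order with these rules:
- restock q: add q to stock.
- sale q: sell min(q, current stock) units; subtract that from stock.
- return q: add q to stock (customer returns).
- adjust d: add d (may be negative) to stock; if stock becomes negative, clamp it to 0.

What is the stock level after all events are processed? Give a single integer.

Processing events:
Start: stock = 36
  Event 1 (sale 3): sell min(3,36)=3. stock: 36 - 3 = 33. total_sold = 3
  Event 2 (restock 7): 33 + 7 = 40
  Event 3 (adjust +2): 40 + 2 = 42
  Event 4 (return 4): 42 + 4 = 46
  Event 5 (restock 30): 46 + 30 = 76
  Event 6 (adjust +8): 76 + 8 = 84
Final: stock = 84, total_sold = 3

Answer: 84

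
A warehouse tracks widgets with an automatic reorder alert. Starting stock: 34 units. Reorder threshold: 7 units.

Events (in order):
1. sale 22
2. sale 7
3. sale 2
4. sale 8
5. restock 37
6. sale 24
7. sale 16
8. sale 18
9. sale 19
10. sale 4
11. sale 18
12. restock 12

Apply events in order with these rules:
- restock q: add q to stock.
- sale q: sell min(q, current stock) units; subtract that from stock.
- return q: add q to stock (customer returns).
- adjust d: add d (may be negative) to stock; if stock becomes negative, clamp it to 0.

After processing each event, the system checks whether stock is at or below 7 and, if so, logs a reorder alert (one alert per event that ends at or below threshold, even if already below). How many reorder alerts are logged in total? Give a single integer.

Answer: 8

Derivation:
Processing events:
Start: stock = 34
  Event 1 (sale 22): sell min(22,34)=22. stock: 34 - 22 = 12. total_sold = 22
  Event 2 (sale 7): sell min(7,12)=7. stock: 12 - 7 = 5. total_sold = 29
  Event 3 (sale 2): sell min(2,5)=2. stock: 5 - 2 = 3. total_sold = 31
  Event 4 (sale 8): sell min(8,3)=3. stock: 3 - 3 = 0. total_sold = 34
  Event 5 (restock 37): 0 + 37 = 37
  Event 6 (sale 24): sell min(24,37)=24. stock: 37 - 24 = 13. total_sold = 58
  Event 7 (sale 16): sell min(16,13)=13. stock: 13 - 13 = 0. total_sold = 71
  Event 8 (sale 18): sell min(18,0)=0. stock: 0 - 0 = 0. total_sold = 71
  Event 9 (sale 19): sell min(19,0)=0. stock: 0 - 0 = 0. total_sold = 71
  Event 10 (sale 4): sell min(4,0)=0. stock: 0 - 0 = 0. total_sold = 71
  Event 11 (sale 18): sell min(18,0)=0. stock: 0 - 0 = 0. total_sold = 71
  Event 12 (restock 12): 0 + 12 = 12
Final: stock = 12, total_sold = 71

Checking against threshold 7:
  After event 1: stock=12 > 7
  After event 2: stock=5 <= 7 -> ALERT
  After event 3: stock=3 <= 7 -> ALERT
  After event 4: stock=0 <= 7 -> ALERT
  After event 5: stock=37 > 7
  After event 6: stock=13 > 7
  After event 7: stock=0 <= 7 -> ALERT
  After event 8: stock=0 <= 7 -> ALERT
  After event 9: stock=0 <= 7 -> ALERT
  After event 10: stock=0 <= 7 -> ALERT
  After event 11: stock=0 <= 7 -> ALERT
  After event 12: stock=12 > 7
Alert events: [2, 3, 4, 7, 8, 9, 10, 11]. Count = 8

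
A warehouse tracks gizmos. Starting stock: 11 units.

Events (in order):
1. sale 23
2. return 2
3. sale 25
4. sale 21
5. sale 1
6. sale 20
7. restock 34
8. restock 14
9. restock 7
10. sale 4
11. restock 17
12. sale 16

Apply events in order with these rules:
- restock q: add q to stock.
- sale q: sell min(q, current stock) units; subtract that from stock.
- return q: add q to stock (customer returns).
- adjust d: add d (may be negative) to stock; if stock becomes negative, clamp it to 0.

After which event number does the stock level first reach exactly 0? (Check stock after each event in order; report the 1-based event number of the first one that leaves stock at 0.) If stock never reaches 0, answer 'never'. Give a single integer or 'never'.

Answer: 1

Derivation:
Processing events:
Start: stock = 11
  Event 1 (sale 23): sell min(23,11)=11. stock: 11 - 11 = 0. total_sold = 11
  Event 2 (return 2): 0 + 2 = 2
  Event 3 (sale 25): sell min(25,2)=2. stock: 2 - 2 = 0. total_sold = 13
  Event 4 (sale 21): sell min(21,0)=0. stock: 0 - 0 = 0. total_sold = 13
  Event 5 (sale 1): sell min(1,0)=0. stock: 0 - 0 = 0. total_sold = 13
  Event 6 (sale 20): sell min(20,0)=0. stock: 0 - 0 = 0. total_sold = 13
  Event 7 (restock 34): 0 + 34 = 34
  Event 8 (restock 14): 34 + 14 = 48
  Event 9 (restock 7): 48 + 7 = 55
  Event 10 (sale 4): sell min(4,55)=4. stock: 55 - 4 = 51. total_sold = 17
  Event 11 (restock 17): 51 + 17 = 68
  Event 12 (sale 16): sell min(16,68)=16. stock: 68 - 16 = 52. total_sold = 33
Final: stock = 52, total_sold = 33

First zero at event 1.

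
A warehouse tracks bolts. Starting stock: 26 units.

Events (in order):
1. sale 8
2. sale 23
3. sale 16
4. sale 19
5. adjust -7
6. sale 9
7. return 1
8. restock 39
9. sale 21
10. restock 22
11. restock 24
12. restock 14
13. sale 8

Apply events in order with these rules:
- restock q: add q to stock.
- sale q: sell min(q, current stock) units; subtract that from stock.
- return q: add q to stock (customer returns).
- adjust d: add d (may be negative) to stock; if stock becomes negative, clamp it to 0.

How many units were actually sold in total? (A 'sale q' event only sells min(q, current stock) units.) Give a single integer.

Processing events:
Start: stock = 26
  Event 1 (sale 8): sell min(8,26)=8. stock: 26 - 8 = 18. total_sold = 8
  Event 2 (sale 23): sell min(23,18)=18. stock: 18 - 18 = 0. total_sold = 26
  Event 3 (sale 16): sell min(16,0)=0. stock: 0 - 0 = 0. total_sold = 26
  Event 4 (sale 19): sell min(19,0)=0. stock: 0 - 0 = 0. total_sold = 26
  Event 5 (adjust -7): 0 + -7 = 0 (clamped to 0)
  Event 6 (sale 9): sell min(9,0)=0. stock: 0 - 0 = 0. total_sold = 26
  Event 7 (return 1): 0 + 1 = 1
  Event 8 (restock 39): 1 + 39 = 40
  Event 9 (sale 21): sell min(21,40)=21. stock: 40 - 21 = 19. total_sold = 47
  Event 10 (restock 22): 19 + 22 = 41
  Event 11 (restock 24): 41 + 24 = 65
  Event 12 (restock 14): 65 + 14 = 79
  Event 13 (sale 8): sell min(8,79)=8. stock: 79 - 8 = 71. total_sold = 55
Final: stock = 71, total_sold = 55

Answer: 55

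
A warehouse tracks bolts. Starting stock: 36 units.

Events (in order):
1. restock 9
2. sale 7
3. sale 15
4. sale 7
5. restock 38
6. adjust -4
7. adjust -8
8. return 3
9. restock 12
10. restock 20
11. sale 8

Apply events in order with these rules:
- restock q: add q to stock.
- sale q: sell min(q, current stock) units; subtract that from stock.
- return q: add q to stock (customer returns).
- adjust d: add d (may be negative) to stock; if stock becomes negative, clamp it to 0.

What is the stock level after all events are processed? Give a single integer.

Answer: 69

Derivation:
Processing events:
Start: stock = 36
  Event 1 (restock 9): 36 + 9 = 45
  Event 2 (sale 7): sell min(7,45)=7. stock: 45 - 7 = 38. total_sold = 7
  Event 3 (sale 15): sell min(15,38)=15. stock: 38 - 15 = 23. total_sold = 22
  Event 4 (sale 7): sell min(7,23)=7. stock: 23 - 7 = 16. total_sold = 29
  Event 5 (restock 38): 16 + 38 = 54
  Event 6 (adjust -4): 54 + -4 = 50
  Event 7 (adjust -8): 50 + -8 = 42
  Event 8 (return 3): 42 + 3 = 45
  Event 9 (restock 12): 45 + 12 = 57
  Event 10 (restock 20): 57 + 20 = 77
  Event 11 (sale 8): sell min(8,77)=8. stock: 77 - 8 = 69. total_sold = 37
Final: stock = 69, total_sold = 37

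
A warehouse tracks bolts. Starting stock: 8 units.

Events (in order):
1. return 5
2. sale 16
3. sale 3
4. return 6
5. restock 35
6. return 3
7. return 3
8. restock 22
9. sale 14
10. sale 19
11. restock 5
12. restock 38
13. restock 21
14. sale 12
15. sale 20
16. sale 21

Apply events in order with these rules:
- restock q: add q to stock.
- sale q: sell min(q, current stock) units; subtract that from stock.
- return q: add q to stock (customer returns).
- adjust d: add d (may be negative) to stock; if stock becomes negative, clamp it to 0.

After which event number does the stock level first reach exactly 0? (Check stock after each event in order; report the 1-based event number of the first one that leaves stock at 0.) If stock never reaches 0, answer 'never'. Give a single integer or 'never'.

Answer: 2

Derivation:
Processing events:
Start: stock = 8
  Event 1 (return 5): 8 + 5 = 13
  Event 2 (sale 16): sell min(16,13)=13. stock: 13 - 13 = 0. total_sold = 13
  Event 3 (sale 3): sell min(3,0)=0. stock: 0 - 0 = 0. total_sold = 13
  Event 4 (return 6): 0 + 6 = 6
  Event 5 (restock 35): 6 + 35 = 41
  Event 6 (return 3): 41 + 3 = 44
  Event 7 (return 3): 44 + 3 = 47
  Event 8 (restock 22): 47 + 22 = 69
  Event 9 (sale 14): sell min(14,69)=14. stock: 69 - 14 = 55. total_sold = 27
  Event 10 (sale 19): sell min(19,55)=19. stock: 55 - 19 = 36. total_sold = 46
  Event 11 (restock 5): 36 + 5 = 41
  Event 12 (restock 38): 41 + 38 = 79
  Event 13 (restock 21): 79 + 21 = 100
  Event 14 (sale 12): sell min(12,100)=12. stock: 100 - 12 = 88. total_sold = 58
  Event 15 (sale 20): sell min(20,88)=20. stock: 88 - 20 = 68. total_sold = 78
  Event 16 (sale 21): sell min(21,68)=21. stock: 68 - 21 = 47. total_sold = 99
Final: stock = 47, total_sold = 99

First zero at event 2.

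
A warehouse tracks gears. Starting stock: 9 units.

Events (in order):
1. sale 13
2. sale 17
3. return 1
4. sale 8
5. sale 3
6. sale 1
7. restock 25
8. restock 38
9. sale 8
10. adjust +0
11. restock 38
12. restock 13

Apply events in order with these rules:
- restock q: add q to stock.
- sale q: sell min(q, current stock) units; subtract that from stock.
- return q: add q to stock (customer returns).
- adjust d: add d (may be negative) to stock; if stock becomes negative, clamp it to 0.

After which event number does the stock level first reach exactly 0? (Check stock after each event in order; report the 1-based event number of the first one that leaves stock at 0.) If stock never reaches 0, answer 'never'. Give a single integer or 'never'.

Answer: 1

Derivation:
Processing events:
Start: stock = 9
  Event 1 (sale 13): sell min(13,9)=9. stock: 9 - 9 = 0. total_sold = 9
  Event 2 (sale 17): sell min(17,0)=0. stock: 0 - 0 = 0. total_sold = 9
  Event 3 (return 1): 0 + 1 = 1
  Event 4 (sale 8): sell min(8,1)=1. stock: 1 - 1 = 0. total_sold = 10
  Event 5 (sale 3): sell min(3,0)=0. stock: 0 - 0 = 0. total_sold = 10
  Event 6 (sale 1): sell min(1,0)=0. stock: 0 - 0 = 0. total_sold = 10
  Event 7 (restock 25): 0 + 25 = 25
  Event 8 (restock 38): 25 + 38 = 63
  Event 9 (sale 8): sell min(8,63)=8. stock: 63 - 8 = 55. total_sold = 18
  Event 10 (adjust +0): 55 + 0 = 55
  Event 11 (restock 38): 55 + 38 = 93
  Event 12 (restock 13): 93 + 13 = 106
Final: stock = 106, total_sold = 18

First zero at event 1.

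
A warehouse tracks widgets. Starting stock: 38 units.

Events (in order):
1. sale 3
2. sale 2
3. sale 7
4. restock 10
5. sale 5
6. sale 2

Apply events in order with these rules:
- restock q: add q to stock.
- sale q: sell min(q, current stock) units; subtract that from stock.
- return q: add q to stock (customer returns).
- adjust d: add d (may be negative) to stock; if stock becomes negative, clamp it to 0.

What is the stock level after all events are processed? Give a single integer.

Processing events:
Start: stock = 38
  Event 1 (sale 3): sell min(3,38)=3. stock: 38 - 3 = 35. total_sold = 3
  Event 2 (sale 2): sell min(2,35)=2. stock: 35 - 2 = 33. total_sold = 5
  Event 3 (sale 7): sell min(7,33)=7. stock: 33 - 7 = 26. total_sold = 12
  Event 4 (restock 10): 26 + 10 = 36
  Event 5 (sale 5): sell min(5,36)=5. stock: 36 - 5 = 31. total_sold = 17
  Event 6 (sale 2): sell min(2,31)=2. stock: 31 - 2 = 29. total_sold = 19
Final: stock = 29, total_sold = 19

Answer: 29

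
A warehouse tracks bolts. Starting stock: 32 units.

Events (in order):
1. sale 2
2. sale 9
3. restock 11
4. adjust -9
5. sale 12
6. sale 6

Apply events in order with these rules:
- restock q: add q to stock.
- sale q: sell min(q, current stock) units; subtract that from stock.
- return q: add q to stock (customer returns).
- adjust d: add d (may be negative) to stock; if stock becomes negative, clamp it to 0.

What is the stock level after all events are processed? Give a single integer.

Processing events:
Start: stock = 32
  Event 1 (sale 2): sell min(2,32)=2. stock: 32 - 2 = 30. total_sold = 2
  Event 2 (sale 9): sell min(9,30)=9. stock: 30 - 9 = 21. total_sold = 11
  Event 3 (restock 11): 21 + 11 = 32
  Event 4 (adjust -9): 32 + -9 = 23
  Event 5 (sale 12): sell min(12,23)=12. stock: 23 - 12 = 11. total_sold = 23
  Event 6 (sale 6): sell min(6,11)=6. stock: 11 - 6 = 5. total_sold = 29
Final: stock = 5, total_sold = 29

Answer: 5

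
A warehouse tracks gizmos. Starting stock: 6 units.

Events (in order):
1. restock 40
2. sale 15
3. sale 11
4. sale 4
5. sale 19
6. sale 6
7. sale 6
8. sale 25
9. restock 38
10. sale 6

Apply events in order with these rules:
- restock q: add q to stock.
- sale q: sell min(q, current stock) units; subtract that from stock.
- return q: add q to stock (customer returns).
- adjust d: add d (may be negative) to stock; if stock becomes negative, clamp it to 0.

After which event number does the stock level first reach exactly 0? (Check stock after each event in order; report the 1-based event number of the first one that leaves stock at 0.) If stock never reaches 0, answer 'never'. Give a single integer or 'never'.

Answer: 5

Derivation:
Processing events:
Start: stock = 6
  Event 1 (restock 40): 6 + 40 = 46
  Event 2 (sale 15): sell min(15,46)=15. stock: 46 - 15 = 31. total_sold = 15
  Event 3 (sale 11): sell min(11,31)=11. stock: 31 - 11 = 20. total_sold = 26
  Event 4 (sale 4): sell min(4,20)=4. stock: 20 - 4 = 16. total_sold = 30
  Event 5 (sale 19): sell min(19,16)=16. stock: 16 - 16 = 0. total_sold = 46
  Event 6 (sale 6): sell min(6,0)=0. stock: 0 - 0 = 0. total_sold = 46
  Event 7 (sale 6): sell min(6,0)=0. stock: 0 - 0 = 0. total_sold = 46
  Event 8 (sale 25): sell min(25,0)=0. stock: 0 - 0 = 0. total_sold = 46
  Event 9 (restock 38): 0 + 38 = 38
  Event 10 (sale 6): sell min(6,38)=6. stock: 38 - 6 = 32. total_sold = 52
Final: stock = 32, total_sold = 52

First zero at event 5.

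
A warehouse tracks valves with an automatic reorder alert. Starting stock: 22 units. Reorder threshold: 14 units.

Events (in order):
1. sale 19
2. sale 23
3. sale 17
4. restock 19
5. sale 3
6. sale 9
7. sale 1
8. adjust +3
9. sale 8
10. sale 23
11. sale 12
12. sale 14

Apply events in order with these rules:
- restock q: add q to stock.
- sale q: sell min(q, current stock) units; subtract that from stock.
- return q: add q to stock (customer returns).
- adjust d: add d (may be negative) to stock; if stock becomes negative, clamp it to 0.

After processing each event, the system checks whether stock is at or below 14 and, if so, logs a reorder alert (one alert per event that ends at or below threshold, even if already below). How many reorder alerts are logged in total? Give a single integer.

Answer: 10

Derivation:
Processing events:
Start: stock = 22
  Event 1 (sale 19): sell min(19,22)=19. stock: 22 - 19 = 3. total_sold = 19
  Event 2 (sale 23): sell min(23,3)=3. stock: 3 - 3 = 0. total_sold = 22
  Event 3 (sale 17): sell min(17,0)=0. stock: 0 - 0 = 0. total_sold = 22
  Event 4 (restock 19): 0 + 19 = 19
  Event 5 (sale 3): sell min(3,19)=3. stock: 19 - 3 = 16. total_sold = 25
  Event 6 (sale 9): sell min(9,16)=9. stock: 16 - 9 = 7. total_sold = 34
  Event 7 (sale 1): sell min(1,7)=1. stock: 7 - 1 = 6. total_sold = 35
  Event 8 (adjust +3): 6 + 3 = 9
  Event 9 (sale 8): sell min(8,9)=8. stock: 9 - 8 = 1. total_sold = 43
  Event 10 (sale 23): sell min(23,1)=1. stock: 1 - 1 = 0. total_sold = 44
  Event 11 (sale 12): sell min(12,0)=0. stock: 0 - 0 = 0. total_sold = 44
  Event 12 (sale 14): sell min(14,0)=0. stock: 0 - 0 = 0. total_sold = 44
Final: stock = 0, total_sold = 44

Checking against threshold 14:
  After event 1: stock=3 <= 14 -> ALERT
  After event 2: stock=0 <= 14 -> ALERT
  After event 3: stock=0 <= 14 -> ALERT
  After event 4: stock=19 > 14
  After event 5: stock=16 > 14
  After event 6: stock=7 <= 14 -> ALERT
  After event 7: stock=6 <= 14 -> ALERT
  After event 8: stock=9 <= 14 -> ALERT
  After event 9: stock=1 <= 14 -> ALERT
  After event 10: stock=0 <= 14 -> ALERT
  After event 11: stock=0 <= 14 -> ALERT
  After event 12: stock=0 <= 14 -> ALERT
Alert events: [1, 2, 3, 6, 7, 8, 9, 10, 11, 12]. Count = 10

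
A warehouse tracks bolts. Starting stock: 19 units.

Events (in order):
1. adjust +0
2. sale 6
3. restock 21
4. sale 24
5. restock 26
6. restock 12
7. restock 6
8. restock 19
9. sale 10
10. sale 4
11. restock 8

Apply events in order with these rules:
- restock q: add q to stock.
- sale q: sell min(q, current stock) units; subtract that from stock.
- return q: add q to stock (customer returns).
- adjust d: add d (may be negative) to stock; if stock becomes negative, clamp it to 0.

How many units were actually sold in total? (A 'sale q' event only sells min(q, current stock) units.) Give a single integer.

Processing events:
Start: stock = 19
  Event 1 (adjust +0): 19 + 0 = 19
  Event 2 (sale 6): sell min(6,19)=6. stock: 19 - 6 = 13. total_sold = 6
  Event 3 (restock 21): 13 + 21 = 34
  Event 4 (sale 24): sell min(24,34)=24. stock: 34 - 24 = 10. total_sold = 30
  Event 5 (restock 26): 10 + 26 = 36
  Event 6 (restock 12): 36 + 12 = 48
  Event 7 (restock 6): 48 + 6 = 54
  Event 8 (restock 19): 54 + 19 = 73
  Event 9 (sale 10): sell min(10,73)=10. stock: 73 - 10 = 63. total_sold = 40
  Event 10 (sale 4): sell min(4,63)=4. stock: 63 - 4 = 59. total_sold = 44
  Event 11 (restock 8): 59 + 8 = 67
Final: stock = 67, total_sold = 44

Answer: 44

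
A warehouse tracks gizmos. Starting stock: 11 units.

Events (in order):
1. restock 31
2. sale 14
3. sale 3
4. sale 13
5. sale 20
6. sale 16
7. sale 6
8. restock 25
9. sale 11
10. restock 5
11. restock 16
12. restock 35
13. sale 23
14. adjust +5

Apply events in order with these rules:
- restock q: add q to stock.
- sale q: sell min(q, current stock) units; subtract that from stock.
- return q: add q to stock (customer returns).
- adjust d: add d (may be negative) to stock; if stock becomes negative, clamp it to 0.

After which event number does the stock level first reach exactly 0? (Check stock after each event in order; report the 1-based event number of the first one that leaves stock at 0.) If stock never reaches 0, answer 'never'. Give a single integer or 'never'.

Answer: 5

Derivation:
Processing events:
Start: stock = 11
  Event 1 (restock 31): 11 + 31 = 42
  Event 2 (sale 14): sell min(14,42)=14. stock: 42 - 14 = 28. total_sold = 14
  Event 3 (sale 3): sell min(3,28)=3. stock: 28 - 3 = 25. total_sold = 17
  Event 4 (sale 13): sell min(13,25)=13. stock: 25 - 13 = 12. total_sold = 30
  Event 5 (sale 20): sell min(20,12)=12. stock: 12 - 12 = 0. total_sold = 42
  Event 6 (sale 16): sell min(16,0)=0. stock: 0 - 0 = 0. total_sold = 42
  Event 7 (sale 6): sell min(6,0)=0. stock: 0 - 0 = 0. total_sold = 42
  Event 8 (restock 25): 0 + 25 = 25
  Event 9 (sale 11): sell min(11,25)=11. stock: 25 - 11 = 14. total_sold = 53
  Event 10 (restock 5): 14 + 5 = 19
  Event 11 (restock 16): 19 + 16 = 35
  Event 12 (restock 35): 35 + 35 = 70
  Event 13 (sale 23): sell min(23,70)=23. stock: 70 - 23 = 47. total_sold = 76
  Event 14 (adjust +5): 47 + 5 = 52
Final: stock = 52, total_sold = 76

First zero at event 5.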